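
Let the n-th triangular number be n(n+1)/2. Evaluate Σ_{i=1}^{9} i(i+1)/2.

165

Σ i(i+1)/2 = (Σi² + Σi) / 2 over i = 1..9.
Σi = 45 and Σi² = 285.
(1·285 + 1·45) / 2 = 330/2 = 165.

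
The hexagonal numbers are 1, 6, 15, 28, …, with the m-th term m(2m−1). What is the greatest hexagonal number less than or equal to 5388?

5356

Solve n(2n−1) ≤ 5388 for integer n.
n = 52 gives 5356 ≤ 5388, while n = 53 gives 5565 > 5388; so the answer is 5356.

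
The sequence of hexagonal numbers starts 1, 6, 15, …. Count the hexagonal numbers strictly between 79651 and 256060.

159

The n-th hexagonal number is n(2n−1).
Smallest index with value > 79651: n = 200 (giving 79800).
Largest index with value < 256060: n = 358 (giving 255970).
Indices 200 through 358: 159 terms.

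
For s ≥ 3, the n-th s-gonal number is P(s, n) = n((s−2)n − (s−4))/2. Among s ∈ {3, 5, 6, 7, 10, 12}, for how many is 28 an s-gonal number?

s = 3: P(3, 7) = 28. ✓
s = 5: P(5, 4) = 22 and P(5, 5) = 35; 28 is not s-gonal.
s = 6: P(6, 4) = 28. ✓
s = 7: P(7, 3) = 18 and P(7, 4) = 34; 28 is not s-gonal.
s = 10: P(10, 3) = 27 and P(10, 4) = 52; 28 is not s-gonal.
s = 12: P(12, 2) = 12 and P(12, 3) = 33; 28 is not s-gonal.
Hits: s ∈ {3, 6} → 2.

2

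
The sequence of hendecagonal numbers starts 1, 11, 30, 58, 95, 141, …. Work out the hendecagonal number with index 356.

356·(9·356 − 7)/2 = 356·3197/2 = 569066.

569066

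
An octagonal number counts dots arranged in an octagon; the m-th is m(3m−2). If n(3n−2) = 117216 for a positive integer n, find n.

198

Set n(3n−2) = 117216, giving 3n² − 2n − 117216 = 0.
The discriminant is 4 + 12·117216 = 1406596, and √1406596 = 1186.
So n = (2 + 1186) / 6 = 1188/6 = 198.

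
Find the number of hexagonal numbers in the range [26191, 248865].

239

The n-th hexagonal number is n(2n−1).
Smallest index with value ≥ 26191: n = 115 (giving 26335).
Largest index with value ≤ 248865: n = 353 (giving 248865).
Indices 115 through 353: 239 terms.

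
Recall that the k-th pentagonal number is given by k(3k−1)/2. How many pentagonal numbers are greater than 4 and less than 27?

The n-th pentagonal number is n(3n−1)/2.
Smallest index with value > 4: n = 2 (giving 5).
Largest index with value < 27: n = 4 (giving 22).
Indices 2 through 4: 3 terms.

3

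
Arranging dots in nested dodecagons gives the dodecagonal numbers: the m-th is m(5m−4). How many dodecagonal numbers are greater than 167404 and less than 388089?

95

The n-th dodecagonal number is n(5n−4).
Smallest index with value > 167404: n = 184 (giving 168544).
Largest index with value < 388089: n = 278 (giving 385308).
Indices 184 through 278: 95 terms.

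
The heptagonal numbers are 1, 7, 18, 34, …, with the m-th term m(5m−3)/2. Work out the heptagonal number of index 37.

37·(5·37 − 3)/2 = 37·182/2 = 37·91 = 3367.

3367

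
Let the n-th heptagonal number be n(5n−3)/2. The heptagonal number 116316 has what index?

Set n(5n−3)/2 = 116316, giving 5n² − 3n − 232632 = 0.
The discriminant is 9 + 40·116316 = 4652649, and √4652649 = 2157.
So n = (3 + 2157) / 10 = 2160/10 = 216.

216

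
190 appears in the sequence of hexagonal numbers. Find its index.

10

Set n(2n−1) = 190, giving 2n² − n − 190 = 0.
So n = (1 + 39) / 4 = 40/4 = 10.
Check: 10·(2·10 − 1) = 190. ✓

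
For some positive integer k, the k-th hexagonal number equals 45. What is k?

5

Set n(2n−1) = 45, giving 2n² − n − 45 = 0.
The discriminant is 1 + 8·45 = 361, and √361 = 19.
So n = (1 + 19) / 4 = 20/4 = 5.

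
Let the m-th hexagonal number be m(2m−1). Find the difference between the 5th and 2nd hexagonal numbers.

5·(2·5 − 1) = 45 and 2·(2·2 − 1) = 6.
Difference: 45 − 6 = 39.

39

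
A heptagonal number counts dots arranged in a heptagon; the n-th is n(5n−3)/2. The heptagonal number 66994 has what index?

Set n(5n−3)/2 = 66994, giving 5n² − 3n − 133988 = 0.
The discriminant is 9 + 40·66994 = 2679769, and √2679769 = 1637.
So n = (3 + 1637) / 10 = 1640/10 = 164.

164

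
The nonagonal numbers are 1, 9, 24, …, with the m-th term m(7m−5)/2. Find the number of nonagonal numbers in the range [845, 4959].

The n-th nonagonal number is n(7n−5)/2.
Smallest index with value ≥ 845: n = 16 (giving 856).
Largest index with value ≤ 4959: n = 38 (giving 4959).
Indices 16 through 38: 23 terms.

23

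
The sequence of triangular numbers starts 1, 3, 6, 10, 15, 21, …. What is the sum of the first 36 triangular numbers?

Σ i(i+1)/2 = (Σi² + Σi) / 2 over i = 1..36.
Σi = 666 and Σi² = 16206.
(1·16206 + 1·666) / 2 = 16872/2 = 8436.

8436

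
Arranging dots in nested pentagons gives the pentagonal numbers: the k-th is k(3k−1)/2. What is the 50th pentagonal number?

3725

The 50th pentagonal number is n(3n−1)/2 with n = 50.
50·(3·50 − 1)/2 = 50·149/2 = 3725.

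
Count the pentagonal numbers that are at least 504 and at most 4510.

The n-th pentagonal number is n(3n−1)/2.
Smallest index with value ≥ 504: n = 19 (giving 532).
Largest index with value ≤ 4510: n = 55 (giving 4510).
Indices 19 through 55: 37 terms.

37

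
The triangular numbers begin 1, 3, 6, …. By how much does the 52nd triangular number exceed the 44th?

52·53/2 = 1378 and 44·45/2 = 990.
Difference: 1378 − 990 = 388.

388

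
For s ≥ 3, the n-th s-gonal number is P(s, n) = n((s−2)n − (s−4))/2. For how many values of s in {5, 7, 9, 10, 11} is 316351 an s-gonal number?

s = 5: P(5, 459) = 315792 and P(5, 460) = 317170; 316351 is not s-gonal.
s = 7: P(7, 356) = 316306 and P(7, 357) = 318087; 316351 is not s-gonal.
s = 9: P(9, 301) = 316351. ✓
s = 10: P(10, 281) = 315001 and P(10, 282) = 317250; 316351 is not s-gonal.
s = 11: P(11, 265) = 315085 and P(11, 266) = 317471; 316351 is not s-gonal.
Hits: s ∈ {9} → 1.

1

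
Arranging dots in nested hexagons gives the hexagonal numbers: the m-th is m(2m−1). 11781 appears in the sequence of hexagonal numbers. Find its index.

Set n(2n−1) = 11781, giving 2n² − n − 11781 = 0.
The discriminant is 1 + 8·11781 = 94249, and √94249 = 307.
So n = (1 + 307) / 4 = 308/4 = 77.
Check: 77·(2·77 − 1) = 11781. ✓

77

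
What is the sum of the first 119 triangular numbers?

287980

Σ i(i+1)/2 = (Σi² + Σi) / 2 over i = 1..119.
Σi = 7140 and Σi² = 568820.
(1·568820 + 1·7140) / 2 = 575960/2 = 287980.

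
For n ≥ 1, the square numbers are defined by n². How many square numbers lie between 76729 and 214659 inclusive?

187

The n-th square number is n².
Smallest index with value ≥ 76729: n = 277 (giving 76729).
Largest index with value ≤ 214659: n = 463 (giving 214369).
Indices 277 through 463: 187 terms.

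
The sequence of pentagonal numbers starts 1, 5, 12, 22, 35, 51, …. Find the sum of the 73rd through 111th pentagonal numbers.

Σ i(3i−1)/2 = (3Σi² − Σi) / 2 over i = 73..111.
Σi = 6216 − 2628 = 3588 and Σi² = 462056 − 127020 = 335036.
(3·335036 − 1·3588) / 2 = 1001520/2 = 500760.

500760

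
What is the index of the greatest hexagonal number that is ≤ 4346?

Solve n(2n−1) ≤ 4346 for integer n.
n = 46 gives 4186 ≤ 4346, while n = 47 gives 4371 > 4346; so the answer is index 46.

46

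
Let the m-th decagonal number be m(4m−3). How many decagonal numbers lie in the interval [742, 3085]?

15

The n-th decagonal number is n(4n−3).
Smallest index with value ≥ 742: n = 14 (giving 742).
Largest index with value ≤ 3085: n = 28 (giving 3052).
Indices 14 through 28: 15 terms.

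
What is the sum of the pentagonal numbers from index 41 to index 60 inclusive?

77000

Σ i(3i−1)/2 = (3Σi² − Σi) / 2 over i = 41..60.
Σi = 1830 − 820 = 1010 and Σi² = 73810 − 22140 = 51670.
(3·51670 − 1·1010) / 2 = 154000/2 = 77000.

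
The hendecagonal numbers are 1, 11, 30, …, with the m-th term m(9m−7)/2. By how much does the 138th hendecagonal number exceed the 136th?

138·(9·138 − 7)/2 = 85215 and 136·(9·136 − 7)/2 = 82756.
Difference: 85215 − 82756 = 2459.

2459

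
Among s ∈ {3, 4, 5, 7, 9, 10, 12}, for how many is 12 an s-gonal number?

2

s = 3: P(3, 4) = 10 and P(3, 5) = 15; 12 is not s-gonal.
s = 4: P(4, 3) = 9 and P(4, 4) = 16; 12 is not s-gonal.
s = 5: P(5, 3) = 12. ✓
s = 7: P(7, 2) = 7 and P(7, 3) = 18; 12 is not s-gonal.
s = 9: P(9, 2) = 9 and P(9, 3) = 24; 12 is not s-gonal.
s = 10: P(10, 2) = 10 and P(10, 3) = 27; 12 is not s-gonal.
s = 12: P(12, 2) = 12. ✓
Hits: s ∈ {5, 12} → 2.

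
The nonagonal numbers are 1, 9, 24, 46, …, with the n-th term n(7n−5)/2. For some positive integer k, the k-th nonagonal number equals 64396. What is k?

Set n(7n−5)/2 = 64396, giving 7n² − 5n − 128792 = 0.
So n = (5 + 1899) / 14 = 1904/14 = 136.
Check: 136·(7·136 − 5)/2 = 64396. ✓

136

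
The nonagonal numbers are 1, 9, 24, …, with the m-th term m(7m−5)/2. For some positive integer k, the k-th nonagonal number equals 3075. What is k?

30

Set n(7n−5)/2 = 3075, giving 7n² − 5n − 6150 = 0.
The discriminant is 25 + 56·3075 = 172225, and √172225 = 415.
So n = (5 + 415) / 14 = 420/14 = 30.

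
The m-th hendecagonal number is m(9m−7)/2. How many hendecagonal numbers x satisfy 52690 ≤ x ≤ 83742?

The n-th hendecagonal number is n(9n−7)/2.
Smallest index with value ≥ 52690: n = 109 (giving 53083).
Largest index with value ≤ 83742: n = 136 (giving 82756).
Indices 109 through 136: 28 terms.

28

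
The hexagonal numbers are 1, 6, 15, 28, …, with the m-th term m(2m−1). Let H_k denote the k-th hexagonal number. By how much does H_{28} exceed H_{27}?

Consecutive hexagonal numbers differ by 4n − 3: here 4·28 − 3 = 109.

109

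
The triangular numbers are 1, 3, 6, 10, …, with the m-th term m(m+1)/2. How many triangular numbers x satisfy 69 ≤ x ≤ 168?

6

The n-th triangular number is n(n+1)/2.
Smallest index with value ≥ 69: n = 12 (giving 78).
Largest index with value ≤ 168: n = 17 (giving 153).
Indices 12 through 17: 6 terms.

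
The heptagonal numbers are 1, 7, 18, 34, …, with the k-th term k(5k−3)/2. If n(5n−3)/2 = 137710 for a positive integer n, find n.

Set n(5n−3)/2 = 137710, giving 5n² − 3n − 275420 = 0.
The discriminant is 9 + 40·137710 = 5508409, and √5508409 = 2347.
So n = (3 + 2347) / 10 = 2350/10 = 235.
Check: 235·(5·235 − 3)/2 = 137710. ✓

235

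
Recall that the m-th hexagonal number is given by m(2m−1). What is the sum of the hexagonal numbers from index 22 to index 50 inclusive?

78184

Σ i(2i−1) = 2Σi² − Σi over i = 22..50.
Σi = 1275 − 231 = 1044 and Σi² = 42925 − 3311 = 39614.
2·39614 − 1·1044 = 78184.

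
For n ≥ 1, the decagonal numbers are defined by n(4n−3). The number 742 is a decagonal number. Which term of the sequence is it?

Set n(4n−3) = 742, giving 4n² − 3n − 742 = 0.
The discriminant is 9 + 16·742 = 11881, and √11881 = 109.
So n = (3 + 109) / 8 = 112/8 = 14.
Check: 14·(4·14 − 3) = 742. ✓

14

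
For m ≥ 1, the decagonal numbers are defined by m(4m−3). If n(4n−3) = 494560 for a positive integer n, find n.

Set n(4n−3) = 494560, giving 4n² − 3n − 494560 = 0.
So n = (3 + 2813) / 8 = 2816/8 = 352.

352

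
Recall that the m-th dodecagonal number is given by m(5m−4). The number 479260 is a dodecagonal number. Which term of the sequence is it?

Set n(5n−4) = 479260, giving 5n² − 4n − 479260 = 0.
So n = (4 + 3096) / 10 = 3100/10 = 310.
Check: 310·(5·310 − 4) = 479260. ✓

310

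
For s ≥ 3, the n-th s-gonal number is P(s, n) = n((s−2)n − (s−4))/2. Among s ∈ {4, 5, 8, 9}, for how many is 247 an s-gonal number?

1

s = 4: P(4, 15) = 225 and P(4, 16) = 256; 247 is not s-gonal.
s = 5: P(5, 13) = 247. ✓
s = 8: P(8, 9) = 225 and P(8, 10) = 280; 247 is not s-gonal.
s = 9: P(9, 8) = 204 and P(9, 9) = 261; 247 is not s-gonal.
Hits: s ∈ {5} → 1.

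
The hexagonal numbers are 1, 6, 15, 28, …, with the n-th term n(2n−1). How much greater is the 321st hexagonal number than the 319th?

2558

321·(2·321 − 1) = 205761 and 319·(2·319 − 1) = 203203.
Difference: 205761 − 203203 = 2558.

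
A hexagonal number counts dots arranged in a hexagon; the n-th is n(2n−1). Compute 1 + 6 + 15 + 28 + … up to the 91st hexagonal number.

Σ i(2i−1) = 2Σi² − Σi over i = 1..91.
Σi = 4186 and Σi² = 255346.
2·255346 − 1·4186 = 506506.

506506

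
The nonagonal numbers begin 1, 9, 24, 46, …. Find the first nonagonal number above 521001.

523224

Solve n(7n−5)/2 > 521001 for integer n.
The largest n with value ≤ 521001 is 386 (since 520521 ≤ 521001 < 523224), so the first above is n = 387, value 523224.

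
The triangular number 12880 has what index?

160

Set n(n+1)/2 = 12880, giving n² + n − 25760 = 0.
The discriminant is 1 + 8·12880 = 103041, and √103041 = 321.
So n = (-1 + 321) / 2 = 320/2 = 160.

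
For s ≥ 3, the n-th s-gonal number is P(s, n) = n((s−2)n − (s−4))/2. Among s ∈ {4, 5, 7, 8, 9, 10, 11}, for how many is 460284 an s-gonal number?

1

s = 4: P(4, 678) = 459684 and P(4, 679) = 461041; 460284 is not s-gonal.
s = 5: P(5, 554) = 460097 and P(5, 555) = 461760; 460284 is not s-gonal.
s = 7: P(7, 429) = 459459 and P(7, 430) = 461605; 460284 is not s-gonal.
s = 8: P(8, 392) = 460208 and P(8, 393) = 462561; 460284 is not s-gonal.
s = 9: P(9, 363) = 460284. ✓
s = 10: P(10, 339) = 458667 and P(10, 340) = 461380; 460284 is not s-gonal.
s = 11: P(11, 320) = 459680 and P(11, 321) = 462561; 460284 is not s-gonal.
Hits: s ∈ {9} → 1.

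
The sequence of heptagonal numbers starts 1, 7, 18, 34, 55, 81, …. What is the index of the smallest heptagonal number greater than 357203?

Solve n(5n−3)/2 > 357203 for integer n.
The largest n with value ≤ 357203 is 378 (since 356643 ≤ 357203 < 358534), so the first above is n = 379, value 358534.

379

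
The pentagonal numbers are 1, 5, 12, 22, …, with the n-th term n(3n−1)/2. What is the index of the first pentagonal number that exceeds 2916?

45

Solve n(3n−1)/2 > 2916 for integer n.
The largest n with value ≤ 2916 is 44 (since 2882 ≤ 2916 < 3015), so the first above is n = 45, value 3015.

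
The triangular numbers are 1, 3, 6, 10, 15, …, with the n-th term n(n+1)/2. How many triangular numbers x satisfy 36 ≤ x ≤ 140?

The n-th triangular number is n(n+1)/2.
Smallest index with value ≥ 36: n = 8 (giving 36).
Largest index with value ≤ 140: n = 16 (giving 136).
Indices 8 through 16: 9 terms.

9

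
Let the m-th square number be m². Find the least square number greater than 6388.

6400

Solve n² > 6388 for integer n.
The largest n with value ≤ 6388 is 79 (since 6241 ≤ 6388 < 6400), so the first above is n = 80, value 6400.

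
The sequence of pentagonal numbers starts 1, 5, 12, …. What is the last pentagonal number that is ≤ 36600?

36426

Solve n(3n−1)/2 ≤ 36600 for integer n.
n = 156 gives 36426 ≤ 36600, while n = 157 gives 36895 > 36600; so the answer is 36426.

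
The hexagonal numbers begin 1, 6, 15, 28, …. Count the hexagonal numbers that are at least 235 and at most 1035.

12

The n-th hexagonal number is n(2n−1).
Smallest index with value ≥ 235: n = 12 (giving 276).
Largest index with value ≤ 1035: n = 23 (giving 1035).
Indices 12 through 23: 12 terms.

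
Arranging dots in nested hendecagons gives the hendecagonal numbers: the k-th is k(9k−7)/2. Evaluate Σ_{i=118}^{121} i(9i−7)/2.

255394

Σ i(9i−7)/2 = (9Σi² − 7Σi) / 2 over i = 118..121.
Σi = 7381 − 6903 = 478 and Σi² = 597861 − 540735 = 57126.
(9·57126 − 7·478) / 2 = 510788/2 = 255394.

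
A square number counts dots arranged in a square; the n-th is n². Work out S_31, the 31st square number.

961

The 31st square number is n² with n = 31.
31² = 961.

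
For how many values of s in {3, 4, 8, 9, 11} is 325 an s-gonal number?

2

s = 3: P(3, 25) = 325. ✓
s = 4: P(4, 18) = 324 and P(4, 19) = 361; 325 is not s-gonal.
s = 8: P(8, 10) = 280 and P(8, 11) = 341; 325 is not s-gonal.
s = 9: P(9, 10) = 325. ✓
s = 11: P(11, 8) = 260 and P(11, 9) = 333; 325 is not s-gonal.
Hits: s ∈ {3, 9} → 2.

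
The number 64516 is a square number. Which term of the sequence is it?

254

We need n² = 64516, so n = √64516 = 254.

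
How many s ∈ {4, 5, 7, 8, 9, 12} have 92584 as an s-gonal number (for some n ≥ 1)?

s = 4: P(4, 304) = 92416 and P(4, 305) = 93025; 92584 is not s-gonal.
s = 5: P(5, 248) = 92132 and P(5, 249) = 92877; 92584 is not s-gonal.
s = 7: P(7, 192) = 91872 and P(7, 193) = 92833; 92584 is not s-gonal.
s = 8: P(8, 176) = 92576 and P(8, 177) = 93633; 92584 is not s-gonal.
s = 9: P(9, 163) = 92584. ✓
s = 12: P(12, 136) = 91936 and P(12, 137) = 93297; 92584 is not s-gonal.
Hits: s ∈ {9} → 1.

1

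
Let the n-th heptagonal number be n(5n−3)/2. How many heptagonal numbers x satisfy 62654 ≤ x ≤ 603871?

The n-th heptagonal number is n(5n−3)/2.
Smallest index with value ≥ 62654: n = 159 (giving 62964).
Largest index with value ≤ 603871: n = 491 (giving 601966).
Indices 159 through 491: 333 terms.

333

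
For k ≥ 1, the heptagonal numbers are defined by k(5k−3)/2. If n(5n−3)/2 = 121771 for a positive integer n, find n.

221

Set n(5n−3)/2 = 121771, giving 5n² − 3n − 243542 = 0.
The discriminant is 9 + 40·121771 = 4870849, and √4870849 = 2207.
So n = (3 + 2207) / 10 = 2210/10 = 221.
Check: 221·(5·221 − 3)/2 = 121771. ✓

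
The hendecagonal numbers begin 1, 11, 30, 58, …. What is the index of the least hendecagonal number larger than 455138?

319

Solve n(9n−7)/2 > 455138 for integer n.
The largest n with value ≤ 455138 is 318 (since 453945 ≤ 455138 < 456808), so the first above is n = 319, value 456808.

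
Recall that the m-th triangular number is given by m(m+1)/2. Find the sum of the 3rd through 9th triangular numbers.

161

Σ i(i+1)/2 = (Σi² + Σi) / 2 over i = 3..9.
Σi = 45 − 3 = 42 and Σi² = 285 − 5 = 280.
(1·280 + 1·42) / 2 = 322/2 = 161.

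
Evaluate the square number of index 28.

The 28th square number is n² with n = 28.
28² = 784.

784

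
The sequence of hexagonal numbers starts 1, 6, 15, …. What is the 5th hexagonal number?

5·(2·5 − 1) = 5·9 = 45.

45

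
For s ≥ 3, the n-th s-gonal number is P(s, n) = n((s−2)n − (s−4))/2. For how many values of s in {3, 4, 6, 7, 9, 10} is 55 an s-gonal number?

s = 3: P(3, 10) = 55. ✓
s = 4: P(4, 7) = 49 and P(4, 8) = 64; 55 is not s-gonal.
s = 6: P(6, 5) = 45 and P(6, 6) = 66; 55 is not s-gonal.
s = 7: P(7, 5) = 55. ✓
s = 9: P(9, 4) = 46 and P(9, 5) = 75; 55 is not s-gonal.
s = 10: P(10, 4) = 52 and P(10, 5) = 85; 55 is not s-gonal.
Hits: s ∈ {3, 7} → 2.

2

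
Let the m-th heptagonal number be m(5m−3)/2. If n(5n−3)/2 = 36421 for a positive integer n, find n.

Set n(5n−3)/2 = 36421, giving 5n² − 3n − 72842 = 0.
So n = (3 + 1207) / 10 = 1210/10 = 121.
Check: 121·(5·121 − 3)/2 = 36421. ✓

121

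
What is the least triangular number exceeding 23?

28

Solve n(n+1)/2 > 23 for integer n.
The largest n with value ≤ 23 is 6 (since 21 ≤ 23 < 28), so the first above is n = 7, value 28.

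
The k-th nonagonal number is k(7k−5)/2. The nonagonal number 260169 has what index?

Set n(7n−5)/2 = 260169, giving 7n² − 5n − 520338 = 0.
The discriminant is 25 + 56·260169 = 14569489, and √14569489 = 3817.
So n = (5 + 3817) / 14 = 3822/14 = 273.
Check: 273·(7·273 − 5)/2 = 260169. ✓

273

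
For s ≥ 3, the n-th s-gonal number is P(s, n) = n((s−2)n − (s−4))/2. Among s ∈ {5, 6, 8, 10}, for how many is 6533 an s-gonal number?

1

s = 5: P(5, 66) = 6501 and P(5, 67) = 6700; 6533 is not s-gonal.
s = 6: P(6, 57) = 6441 and P(6, 58) = 6670; 6533 is not s-gonal.
s = 8: P(8, 47) = 6533. ✓
s = 10: P(10, 40) = 6280 and P(10, 41) = 6601; 6533 is not s-gonal.
Hits: s ∈ {8} → 1.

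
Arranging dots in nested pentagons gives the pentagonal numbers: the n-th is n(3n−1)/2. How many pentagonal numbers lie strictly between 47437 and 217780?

203

The n-th pentagonal number is n(3n−1)/2.
Smallest index with value > 47437: n = 179 (giving 47972).
Largest index with value < 217780: n = 381 (giving 217551).
Indices 179 through 381: 203 terms.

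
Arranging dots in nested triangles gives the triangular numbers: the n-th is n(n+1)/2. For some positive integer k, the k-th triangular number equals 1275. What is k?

50

Set n(n+1)/2 = 1275, giving n² + n − 2550 = 0.
So n = (-1 + 101) / 2 = 100/2 = 50.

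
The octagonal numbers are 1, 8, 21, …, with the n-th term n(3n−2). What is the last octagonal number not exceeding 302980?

Solve n(3n−2) ≤ 302980 for integer n.
n = 318 gives 302736 ≤ 302980, while n = 319 gives 304645 > 302980; so the answer is 302736.

302736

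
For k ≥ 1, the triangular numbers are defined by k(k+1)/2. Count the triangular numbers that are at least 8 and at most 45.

The n-th triangular number is n(n+1)/2.
Smallest index with value ≥ 8: n = 4 (giving 10).
Largest index with value ≤ 45: n = 9 (giving 45).
Indices 4 through 9: 6 terms.

6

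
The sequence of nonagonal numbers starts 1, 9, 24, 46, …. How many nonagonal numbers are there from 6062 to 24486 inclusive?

The n-th nonagonal number is n(7n−5)/2.
Smallest index with value ≥ 6062: n = 42 (giving 6069).
Largest index with value ≤ 24486: n = 84 (giving 24486).
Indices 42 through 84: 43 terms.

43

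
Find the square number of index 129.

129² = 16641.

16641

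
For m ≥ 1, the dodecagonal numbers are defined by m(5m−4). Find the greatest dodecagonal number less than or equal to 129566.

Solve n(5n−4) ≤ 129566 for integer n.
n = 161 gives 128961 ≤ 129566, while n = 162 gives 130572 > 129566; so the answer is 128961.

128961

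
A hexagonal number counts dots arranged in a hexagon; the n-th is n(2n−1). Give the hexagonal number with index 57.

6441

The 57th hexagonal number is n(2n−1) with n = 57.
57·(2·57 − 1) = 57·113 = 6441.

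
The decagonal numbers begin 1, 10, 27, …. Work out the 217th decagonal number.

187705

The 217th decagonal number is n(4n−3) with n = 217.
217·(4·217 − 3) = 217·865 = 187705.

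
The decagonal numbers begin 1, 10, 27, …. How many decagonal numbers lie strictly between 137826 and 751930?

247

The n-th decagonal number is n(4n−3).
Smallest index with value > 137826: n = 187 (giving 139315).
Largest index with value < 751930: n = 433 (giving 748657).
Indices 187 through 433: 247 terms.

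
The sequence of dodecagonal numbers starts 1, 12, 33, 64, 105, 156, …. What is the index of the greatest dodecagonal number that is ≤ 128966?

Solve n(5n−4) ≤ 128966 for integer n.
n = 161 gives 128961 ≤ 128966, while n = 162 gives 130572 > 128966; so the answer is index 161.

161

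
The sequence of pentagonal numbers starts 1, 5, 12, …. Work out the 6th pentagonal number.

The 6th pentagonal number is n(3n−1)/2 with n = 6.
6·(3·6 − 1)/2 = 6·17/2 = 51.

51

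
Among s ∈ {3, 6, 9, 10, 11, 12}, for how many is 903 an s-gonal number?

s = 3: P(3, 42) = 903. ✓
s = 6: P(6, 21) = 861 and P(6, 22) = 946; 903 is not s-gonal.
s = 9: P(9, 16) = 856 and P(9, 17) = 969; 903 is not s-gonal.
s = 10: P(10, 15) = 855 and P(10, 16) = 976; 903 is not s-gonal.
s = 11: P(11, 14) = 833 and P(11, 15) = 960; 903 is not s-gonal.
s = 12: P(12, 13) = 793 and P(12, 14) = 924; 903 is not s-gonal.
Hits: s ∈ {3} → 1.

1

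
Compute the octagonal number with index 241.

The 241st octagonal number is n(3n−2) with n = 241.
241·(3·241 − 2) = 241·721 = 173761.

173761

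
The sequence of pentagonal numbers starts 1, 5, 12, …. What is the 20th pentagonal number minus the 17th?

165

20·(3·20 − 1)/2 = 590 and 17·(3·17 − 1)/2 = 425.
Difference: 590 − 425 = 165.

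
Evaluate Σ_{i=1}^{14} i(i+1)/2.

Σ i(i+1)/2 = (Σi² + Σi) / 2 over i = 1..14.
Σi = 105 and Σi² = 1015.
(1·1015 + 1·105) / 2 = 1120/2 = 560.

560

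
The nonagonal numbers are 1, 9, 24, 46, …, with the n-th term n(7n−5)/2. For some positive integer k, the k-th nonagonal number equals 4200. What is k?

Set n(7n−5)/2 = 4200, giving 7n² − 5n − 8400 = 0.
The discriminant is 25 + 56·4200 = 235225, and √235225 = 485.
So n = (5 + 485) / 14 = 490/14 = 35.

35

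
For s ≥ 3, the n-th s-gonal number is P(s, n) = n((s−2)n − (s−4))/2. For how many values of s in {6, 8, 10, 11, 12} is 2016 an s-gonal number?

s = 6: P(6, 32) = 2016. ✓
s = 8: P(8, 26) = 1976 and P(8, 27) = 2133; 2016 is not s-gonal.
s = 10: P(10, 22) = 1870 and P(10, 23) = 2047; 2016 is not s-gonal.
s = 11: P(11, 21) = 1911 and P(11, 22) = 2101; 2016 is not s-gonal.
s = 12: P(12, 20) = 1920 and P(12, 21) = 2121; 2016 is not s-gonal.
Hits: s ∈ {6} → 1.

1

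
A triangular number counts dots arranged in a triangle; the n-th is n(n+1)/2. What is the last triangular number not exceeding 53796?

53628

Solve n(n+1)/2 ≤ 53796 for integer n.
n = 327 gives 53628 ≤ 53796, while n = 328 gives 53956 > 53796; so the answer is 53628.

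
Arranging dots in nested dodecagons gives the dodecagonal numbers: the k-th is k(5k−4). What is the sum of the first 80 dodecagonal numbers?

856440

Σ i(5i−4) = 5Σi² − 4Σi over i = 1..80.
Σi = 3240 and Σi² = 173880.
5·173880 − 4·3240 = 856440.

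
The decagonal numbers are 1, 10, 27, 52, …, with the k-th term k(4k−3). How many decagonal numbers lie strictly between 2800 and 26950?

The n-th decagonal number is n(4n−3).
Smallest index with value > 2800: n = 27 (giving 2835).
Largest index with value < 26950: n = 82 (giving 26650).
Indices 27 through 82: 56 terms.

56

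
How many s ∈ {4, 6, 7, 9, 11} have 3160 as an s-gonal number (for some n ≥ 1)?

s = 4: P(4, 56) = 3136 and P(4, 57) = 3249; 3160 is not s-gonal.
s = 6: P(6, 40) = 3160. ✓
s = 7: P(7, 35) = 3010 and P(7, 36) = 3186; 3160 is not s-gonal.
s = 9: P(9, 30) = 3075 and P(9, 31) = 3286; 3160 is not s-gonal.
s = 11: P(11, 26) = 2951 and P(11, 27) = 3186; 3160 is not s-gonal.
Hits: s ∈ {6} → 1.

1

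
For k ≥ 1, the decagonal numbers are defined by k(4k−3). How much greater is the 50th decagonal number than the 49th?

Consecutive decagonal numbers differ by 8n − 7: here 8·50 − 7 = 393.

393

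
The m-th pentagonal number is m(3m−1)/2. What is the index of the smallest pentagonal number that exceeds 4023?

52

Solve n(3n−1)/2 > 4023 for integer n.
The largest n with value ≤ 4023 is 51 (since 3876 ≤ 4023 < 4030), so the first above is n = 52, value 4030.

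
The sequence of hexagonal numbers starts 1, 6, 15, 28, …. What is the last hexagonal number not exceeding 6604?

6441

Solve n(2n−1) ≤ 6604 for integer n.
n = 57 gives 6441 ≤ 6604, while n = 58 gives 6670 > 6604; so the answer is 6441.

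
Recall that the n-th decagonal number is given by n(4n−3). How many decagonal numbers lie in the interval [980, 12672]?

40

The n-th decagonal number is n(4n−3).
Smallest index with value ≥ 980: n = 17 (giving 1105).
Largest index with value ≤ 12672: n = 56 (giving 12376).
Indices 17 through 56: 40 terms.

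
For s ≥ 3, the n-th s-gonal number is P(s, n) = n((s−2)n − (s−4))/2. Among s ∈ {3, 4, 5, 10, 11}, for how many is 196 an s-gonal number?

2

s = 3: P(3, 19) = 190 and P(3, 20) = 210; 196 is not s-gonal.
s = 4: P(4, 14) = 196. ✓
s = 5: P(5, 11) = 176 and P(5, 12) = 210; 196 is not s-gonal.
s = 10: P(10, 7) = 175 and P(10, 8) = 232; 196 is not s-gonal.
s = 11: P(11, 7) = 196. ✓
Hits: s ∈ {4, 11} → 2.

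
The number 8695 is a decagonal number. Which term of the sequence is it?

47

Set n(4n−3) = 8695, giving 4n² − 3n − 8695 = 0.
The discriminant is 9 + 16·8695 = 139129, and √139129 = 373.
So n = (3 + 373) / 8 = 376/8 = 47.
Check: 47·(4·47 − 3) = 8695. ✓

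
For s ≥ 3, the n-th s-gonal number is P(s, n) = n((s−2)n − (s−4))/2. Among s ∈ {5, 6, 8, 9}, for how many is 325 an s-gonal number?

s = 5: P(5, 14) = 287 and P(5, 15) = 330; 325 is not s-gonal.
s = 6: P(6, 13) = 325. ✓
s = 8: P(8, 10) = 280 and P(8, 11) = 341; 325 is not s-gonal.
s = 9: P(9, 10) = 325. ✓
Hits: s ∈ {6, 9} → 2.

2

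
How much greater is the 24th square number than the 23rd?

n² − (n−1)² = 2n − 1, so 24² − 23² = 2·24 − 1 = 47.

47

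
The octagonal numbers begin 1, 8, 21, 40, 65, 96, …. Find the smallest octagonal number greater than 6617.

Solve n(3n−2) > 6617 for integer n.
The largest n with value ≤ 6617 is 47 (since 6533 ≤ 6617 < 6816), so the first above is n = 48, value 6816.

6816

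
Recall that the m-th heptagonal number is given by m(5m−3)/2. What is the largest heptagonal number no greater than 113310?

113103

Solve n(5n−3)/2 ≤ 113310 for integer n.
n = 213 gives 113103 ≤ 113310, while n = 214 gives 114169 > 113310; so the answer is 113103.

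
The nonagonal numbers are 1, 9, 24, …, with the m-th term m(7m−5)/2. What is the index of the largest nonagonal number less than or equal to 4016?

34

Solve n(7n−5)/2 ≤ 4016 for integer n.
n = 34 gives 3961 ≤ 4016, while n = 35 gives 4200 > 4016; so the answer is index 34.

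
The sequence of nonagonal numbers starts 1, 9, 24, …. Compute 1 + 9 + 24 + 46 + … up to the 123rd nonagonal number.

2178494

Σ i(7i−5)/2 = (7Σi² − 5Σi) / 2 over i = 1..123.
Σi = 7626 and Σi² = 627874.
(7·627874 − 5·7626) / 2 = 4356988/2 = 2178494.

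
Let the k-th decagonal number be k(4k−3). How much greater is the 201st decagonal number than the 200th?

1601

Consecutive decagonal numbers differ by 8n − 7: here 8·201 − 7 = 1601.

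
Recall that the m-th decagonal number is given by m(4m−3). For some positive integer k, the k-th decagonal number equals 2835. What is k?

27

Set n(4n−3) = 2835, giving 4n² − 3n − 2835 = 0.
The discriminant is 9 + 16·2835 = 45369, and √45369 = 213.
So n = (3 + 213) / 8 = 216/8 = 27.
Check: 27·(4·27 − 3) = 2835. ✓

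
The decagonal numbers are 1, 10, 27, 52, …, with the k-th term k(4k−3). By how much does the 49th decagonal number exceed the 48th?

Consecutive decagonal numbers differ by 8n − 7: here 8·49 − 7 = 385.

385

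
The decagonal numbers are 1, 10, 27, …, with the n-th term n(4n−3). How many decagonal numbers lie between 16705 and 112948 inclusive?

104

The n-th decagonal number is n(4n−3).
Smallest index with value ≥ 16705: n = 65 (giving 16705).
Largest index with value ≤ 112948: n = 168 (giving 112392).
Indices 65 through 168: 104 terms.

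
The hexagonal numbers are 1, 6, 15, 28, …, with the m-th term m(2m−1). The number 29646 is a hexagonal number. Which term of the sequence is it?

122

Set n(2n−1) = 29646, giving 2n² − n − 29646 = 0.
The discriminant is 1 + 8·29646 = 237169, and √237169 = 487.
So n = (1 + 487) / 4 = 488/4 = 122.
Check: 122·(2·122 − 1) = 29646. ✓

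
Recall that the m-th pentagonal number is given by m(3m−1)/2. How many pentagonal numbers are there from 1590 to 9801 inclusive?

The n-th pentagonal number is n(3n−1)/2.
Smallest index with value ≥ 1590: n = 33 (giving 1617).
Largest index with value ≤ 9801: n = 81 (giving 9801).
Indices 33 through 81: 49 terms.

49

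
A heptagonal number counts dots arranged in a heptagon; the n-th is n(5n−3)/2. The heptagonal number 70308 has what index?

168

Set n(5n−3)/2 = 70308, giving 5n² − 3n − 140616 = 0.
So n = (3 + 1677) / 10 = 1680/10 = 168.
Check: 168·(5·168 − 3)/2 = 70308. ✓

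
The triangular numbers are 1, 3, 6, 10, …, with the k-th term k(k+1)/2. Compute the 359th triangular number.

The 359th triangular number is n(n+1)/2 with n = 359.
359·360/2 = 129240/2 = 64620.

64620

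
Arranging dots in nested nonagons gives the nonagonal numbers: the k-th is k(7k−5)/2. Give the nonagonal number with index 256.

The 256th nonagonal number is n(7n−5)/2 with n = 256.
256·(7·256 − 5)/2 = 256·1787/2 = 228736.

228736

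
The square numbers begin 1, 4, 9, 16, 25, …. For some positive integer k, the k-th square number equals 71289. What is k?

We need n² = 71289, so n = √71289 = 267.

267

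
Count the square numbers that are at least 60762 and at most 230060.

The n-th square number is n².
Smallest index with value ≥ 60762: n = 247 (giving 61009).
Largest index with value ≤ 230060: n = 479 (giving 229441).
Indices 247 through 479: 233 terms.

233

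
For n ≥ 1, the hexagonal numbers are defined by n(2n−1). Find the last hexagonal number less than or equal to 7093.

6903

Solve n(2n−1) ≤ 7093 for integer n.
n = 59 gives 6903 ≤ 7093, while n = 60 gives 7140 > 7093; so the answer is 6903.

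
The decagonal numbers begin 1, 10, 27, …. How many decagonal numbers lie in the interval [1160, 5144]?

19

The n-th decagonal number is n(4n−3).
Smallest index with value ≥ 1160: n = 18 (giving 1242).
Largest index with value ≤ 5144: n = 36 (giving 5076).
Indices 18 through 36: 19 terms.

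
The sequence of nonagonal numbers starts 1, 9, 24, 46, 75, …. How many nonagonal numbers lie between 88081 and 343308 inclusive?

The n-th nonagonal number is n(7n−5)/2.
Smallest index with value ≥ 88081: n = 159 (giving 88086).
Largest index with value ≤ 343308: n = 313 (giving 342109).
Indices 159 through 313: 155 terms.

155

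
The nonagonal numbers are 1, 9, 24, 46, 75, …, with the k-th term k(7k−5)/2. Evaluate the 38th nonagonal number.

The 38th nonagonal number is n(7n−5)/2 with n = 38.
38·(7·38 − 5)/2 = 38·261/2 = 4959.

4959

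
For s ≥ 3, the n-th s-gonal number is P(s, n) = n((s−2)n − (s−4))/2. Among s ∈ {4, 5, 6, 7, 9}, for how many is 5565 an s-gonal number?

1

s = 4: P(4, 74) = 5476 and P(4, 75) = 5625; 5565 is not s-gonal.
s = 5: P(5, 61) = 5551 and P(5, 62) = 5735; 5565 is not s-gonal.
s = 6: P(6, 53) = 5565. ✓
s = 7: P(7, 47) = 5452 and P(7, 48) = 5688; 5565 is not s-gonal.
s = 9: P(9, 40) = 5500 and P(9, 41) = 5781; 5565 is not s-gonal.
Hits: s ∈ {6} → 1.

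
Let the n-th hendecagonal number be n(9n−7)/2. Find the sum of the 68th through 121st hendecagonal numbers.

Σ i(9i−7)/2 = (9Σi² − 7Σi) / 2 over i = 68..121.
Σi = 7381 − 2278 = 5103 and Σi² = 597861 − 102510 = 495351.
(9·495351 − 7·5103) / 2 = 4422438/2 = 2211219.

2211219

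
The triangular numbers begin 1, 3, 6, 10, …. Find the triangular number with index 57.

1653

57·58/2 = 3306/2 = 1653.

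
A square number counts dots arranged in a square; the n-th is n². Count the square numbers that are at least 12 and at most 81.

The n-th square number is n².
Smallest index with value ≥ 12: n = 4 (giving 16).
Largest index with value ≤ 81: n = 9 (giving 81).
Indices 4 through 9: 6 terms.

6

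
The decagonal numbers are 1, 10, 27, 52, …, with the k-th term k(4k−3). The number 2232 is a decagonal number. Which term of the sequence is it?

Set n(4n−3) = 2232, giving 4n² − 3n − 2232 = 0.
The discriminant is 9 + 16·2232 = 35721, and √35721 = 189.
So n = (3 + 189) / 8 = 192/8 = 24.
Check: 24·(4·24 − 3) = 2232. ✓

24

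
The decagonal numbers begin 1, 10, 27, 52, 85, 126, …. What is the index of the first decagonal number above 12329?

Solve n(4n−3) > 12329 for integer n.
The largest n with value ≤ 12329 is 55 (since 11935 ≤ 12329 < 12376), so the first above is n = 56, value 12376.

56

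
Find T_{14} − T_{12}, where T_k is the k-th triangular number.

14·15/2 = 105 and 12·13/2 = 78.
Difference: 105 − 78 = 27.

27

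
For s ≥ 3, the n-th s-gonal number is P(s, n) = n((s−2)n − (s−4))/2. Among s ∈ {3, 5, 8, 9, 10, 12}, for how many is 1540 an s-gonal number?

2

s = 3: P(3, 55) = 1540. ✓
s = 5: P(5, 32) = 1520 and P(5, 33) = 1617; 1540 is not s-gonal.
s = 8: P(8, 22) = 1408 and P(8, 23) = 1541; 1540 is not s-gonal.
s = 9: P(9, 21) = 1491 and P(9, 22) = 1639; 1540 is not s-gonal.
s = 10: P(10, 20) = 1540. ✓
s = 12: P(12, 17) = 1377 and P(12, 18) = 1548; 1540 is not s-gonal.
Hits: s ∈ {3, 10} → 2.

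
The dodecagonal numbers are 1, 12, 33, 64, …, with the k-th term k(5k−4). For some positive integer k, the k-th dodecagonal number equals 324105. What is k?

255

Set n(5n−4) = 324105, giving 5n² − 4n − 324105 = 0.
So n = (4 + 2546) / 10 = 2550/10 = 255.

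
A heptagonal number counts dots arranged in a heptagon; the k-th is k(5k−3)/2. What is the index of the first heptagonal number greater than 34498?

118

Solve n(5n−3)/2 > 34498 for integer n.
The largest n with value ≤ 34498 is 117 (since 34047 ≤ 34498 < 34633), so the first above is n = 118, value 34633.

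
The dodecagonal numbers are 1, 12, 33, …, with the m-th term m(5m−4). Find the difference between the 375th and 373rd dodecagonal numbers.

7472

375·(5·375 − 4) = 701625 and 373·(5·373 − 4) = 694153.
Difference: 701625 − 694153 = 7472.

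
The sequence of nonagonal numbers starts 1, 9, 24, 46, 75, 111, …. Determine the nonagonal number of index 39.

5226

The 39th nonagonal number is n(7n−5)/2 with n = 39.
39·(7·39 − 5)/2 = 39·268/2 = 39·134 = 5226.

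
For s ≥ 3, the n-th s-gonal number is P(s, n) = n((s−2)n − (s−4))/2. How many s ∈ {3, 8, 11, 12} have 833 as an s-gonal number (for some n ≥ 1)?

s = 3: P(3, 40) = 820 and P(3, 41) = 861; 833 is not s-gonal.
s = 8: P(8, 17) = 833. ✓
s = 11: P(11, 14) = 833. ✓
s = 12: P(12, 13) = 793 and P(12, 14) = 924; 833 is not s-gonal.
Hits: s ∈ {8, 11} → 2.

2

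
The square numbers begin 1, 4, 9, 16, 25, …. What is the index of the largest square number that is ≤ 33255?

182

Solve n² ≤ 33255 for integer n.
n = 182 gives 33124 ≤ 33255, while n = 183 gives 33489 > 33255; so the answer is index 182.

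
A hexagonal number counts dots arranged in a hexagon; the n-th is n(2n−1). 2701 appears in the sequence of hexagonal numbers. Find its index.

Set n(2n−1) = 2701, giving 2n² − n − 2701 = 0.
The discriminant is 1 + 8·2701 = 21609, and √21609 = 147.
So n = (1 + 147) / 4 = 148/4 = 37.
Check: 37·(2·37 − 1) = 2701. ✓

37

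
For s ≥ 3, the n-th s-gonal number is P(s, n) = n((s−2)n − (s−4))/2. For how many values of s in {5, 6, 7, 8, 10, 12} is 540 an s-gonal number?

2

s = 5: P(5, 19) = 532 and P(5, 20) = 590; 540 is not s-gonal.
s = 6: P(6, 16) = 496 and P(6, 17) = 561; 540 is not s-gonal.
s = 7: P(7, 15) = 540. ✓
s = 8: P(8, 13) = 481 and P(8, 14) = 560; 540 is not s-gonal.
s = 10: P(10, 12) = 540. ✓
s = 12: P(12, 10) = 460 and P(12, 11) = 561; 540 is not s-gonal.
Hits: s ∈ {7, 10} → 2.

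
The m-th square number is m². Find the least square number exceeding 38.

49

Solve n² > 38 for integer n.
The largest n with value ≤ 38 is 6 (since 36 ≤ 38 < 49), so the first above is n = 7, value 49.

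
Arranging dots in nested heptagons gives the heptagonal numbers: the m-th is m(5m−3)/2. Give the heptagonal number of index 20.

The 20th heptagonal number is n(5n−3)/2 with n = 20.
20·(5·20 − 3)/2 = 20·97/2 = 970.

970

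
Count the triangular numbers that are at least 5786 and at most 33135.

149

The n-th triangular number is n(n+1)/2.
Smallest index with value ≥ 5786: n = 108 (giving 5886).
Largest index with value ≤ 33135: n = 256 (giving 32896).
Indices 108 through 256: 149 terms.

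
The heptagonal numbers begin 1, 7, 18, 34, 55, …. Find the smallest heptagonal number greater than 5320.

5452

Solve n(5n−3)/2 > 5320 for integer n.
The largest n with value ≤ 5320 is 46 (since 5221 ≤ 5320 < 5452), so the first above is n = 47, value 5452.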